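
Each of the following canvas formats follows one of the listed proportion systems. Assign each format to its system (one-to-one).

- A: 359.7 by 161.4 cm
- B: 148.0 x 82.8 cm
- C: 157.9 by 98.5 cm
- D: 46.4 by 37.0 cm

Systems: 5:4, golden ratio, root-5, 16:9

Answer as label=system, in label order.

A = 359.7/161.4 ≈ 2.229 → root-5 (2.236)
B = 148.0/82.8 ≈ 1.787 → 16:9 (1.778)
C = 157.9/98.5 ≈ 1.603 → golden ratio (1.618)
D = 46.4/37.0 ≈ 1.254 → 5:4 (1.250)

A=root-5, B=16:9, C=golden ratio, D=5:4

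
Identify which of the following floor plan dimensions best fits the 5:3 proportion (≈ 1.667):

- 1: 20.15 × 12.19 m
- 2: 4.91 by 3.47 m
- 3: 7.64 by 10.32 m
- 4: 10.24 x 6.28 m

1

Ratios (long/short): 1 ≈ 1.653; 2 ≈ 1.415; 3 ≈ 1.351; 4 ≈ 1.631.
5:3 ≈ 1.667; option 1 is nearest (Δ 0.014).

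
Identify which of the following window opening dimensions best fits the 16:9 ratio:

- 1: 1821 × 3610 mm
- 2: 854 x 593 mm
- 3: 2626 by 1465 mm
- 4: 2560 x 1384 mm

Ratios (long/short): 1 ≈ 1.982; 2 ≈ 1.440; 3 ≈ 1.792; 4 ≈ 1.850.
16:9 ≈ 1.778; option 3 is nearest (Δ 0.014).

3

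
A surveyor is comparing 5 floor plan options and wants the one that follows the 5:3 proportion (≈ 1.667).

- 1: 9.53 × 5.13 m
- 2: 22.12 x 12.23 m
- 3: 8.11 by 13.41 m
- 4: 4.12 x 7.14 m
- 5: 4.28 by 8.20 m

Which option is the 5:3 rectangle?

3

Target 5:3 ≈ 1.667.
1: 1.858 (Δ0.191)  2: 1.809 (Δ0.142)  3: 1.654 (Δ0.013)  4: 1.733 (Δ0.066)  5: 1.916 (Δ0.249)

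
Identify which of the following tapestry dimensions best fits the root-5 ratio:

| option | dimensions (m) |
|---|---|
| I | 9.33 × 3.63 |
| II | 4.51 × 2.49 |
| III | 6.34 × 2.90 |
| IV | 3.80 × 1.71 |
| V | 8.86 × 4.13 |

IV

Target root-5 ≈ 2.236.
I: 2.570 (Δ0.334)  II: 1.811 (Δ0.425)  III: 2.186 (Δ0.050)  IV: 2.222 (Δ0.014)  V: 2.145 (Δ0.091)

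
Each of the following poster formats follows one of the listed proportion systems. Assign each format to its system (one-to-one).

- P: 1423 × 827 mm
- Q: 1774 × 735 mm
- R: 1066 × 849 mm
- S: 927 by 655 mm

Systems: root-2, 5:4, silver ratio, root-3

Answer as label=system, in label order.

P=root-3, Q=silver ratio, R=5:4, S=root-2

Ratios: P ≈ 1.721; Q ≈ 2.414; R ≈ 1.256; S ≈ 1.415.
Targets: root-2 ≈ 1.414; 5:4 ≈ 1.250; silver ratio ≈ 2.414; root-3 ≈ 1.732.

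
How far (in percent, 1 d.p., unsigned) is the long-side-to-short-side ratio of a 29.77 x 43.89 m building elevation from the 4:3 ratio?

Ratio = 43.89 / 29.77 ≈ 1.4743.
Ideal 4:3 ≈ 1.3333. |1.4743 − 1.3333| / 1.3333 ≈ 10.58% → 10.6%.

10.6%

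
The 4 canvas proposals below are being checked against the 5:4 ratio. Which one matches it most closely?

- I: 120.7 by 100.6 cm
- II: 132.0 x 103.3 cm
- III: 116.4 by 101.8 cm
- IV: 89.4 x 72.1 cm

IV

Target 5:4 ≈ 1.250.
I: 1.200 (Δ0.050)  II: 1.278 (Δ0.028)  III: 1.143 (Δ0.107)  IV: 1.240 (Δ0.010)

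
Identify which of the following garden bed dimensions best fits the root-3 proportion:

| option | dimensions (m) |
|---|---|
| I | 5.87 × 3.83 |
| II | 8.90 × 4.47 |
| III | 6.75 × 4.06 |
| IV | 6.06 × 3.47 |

Target root-3 ≈ 1.732.
I: 1.533 (Δ0.199)  II: 1.991 (Δ0.259)  III: 1.663 (Δ0.069)  IV: 1.746 (Δ0.014)

IV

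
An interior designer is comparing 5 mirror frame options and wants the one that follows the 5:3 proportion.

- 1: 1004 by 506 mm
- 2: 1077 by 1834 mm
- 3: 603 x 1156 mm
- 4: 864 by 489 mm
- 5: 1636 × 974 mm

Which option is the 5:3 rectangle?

Ratios (long/short): 1 ≈ 1.984; 2 ≈ 1.703; 3 ≈ 1.917; 4 ≈ 1.767; 5 ≈ 1.680.
5:3 ≈ 1.667; option 5 is nearest (Δ 0.013).

5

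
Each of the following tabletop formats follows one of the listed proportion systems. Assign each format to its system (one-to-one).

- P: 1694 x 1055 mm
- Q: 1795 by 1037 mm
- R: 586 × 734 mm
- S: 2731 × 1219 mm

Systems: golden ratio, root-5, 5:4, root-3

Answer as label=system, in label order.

Ratios: P ≈ 1.606; Q ≈ 1.731; R ≈ 1.253; S ≈ 2.240.
Targets: golden ratio ≈ 1.618; root-5 ≈ 2.236; 5:4 ≈ 1.250; root-3 ≈ 1.732.

P=golden ratio, Q=root-3, R=5:4, S=root-5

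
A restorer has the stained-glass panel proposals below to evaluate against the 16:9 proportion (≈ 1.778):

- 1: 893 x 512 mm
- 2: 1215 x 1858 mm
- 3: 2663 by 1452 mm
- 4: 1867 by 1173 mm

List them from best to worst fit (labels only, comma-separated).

Ratios: 1 = 893 / 512 ≈ 1.744; 2 = 1858 / 1215 ≈ 1.529; 3 = 2663 / 1452 ≈ 1.834; 4 = 1867 / 1173 ≈ 1.592.
|Δ from 1.778|: 1 0.034; 2 0.249; 3 0.056; 4 0.186.

1, 3, 4, 2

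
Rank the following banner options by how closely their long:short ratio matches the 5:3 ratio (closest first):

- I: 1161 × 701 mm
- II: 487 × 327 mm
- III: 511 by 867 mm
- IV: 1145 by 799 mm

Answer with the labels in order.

Ratios: I = 1161 / 701 ≈ 1.656; II = 487 / 327 ≈ 1.489; III = 867 / 511 ≈ 1.697; IV = 1145 / 799 ≈ 1.433.
|Δ from 1.667|: I 0.011; II 0.178; III 0.030; IV 0.234.

I, III, II, IV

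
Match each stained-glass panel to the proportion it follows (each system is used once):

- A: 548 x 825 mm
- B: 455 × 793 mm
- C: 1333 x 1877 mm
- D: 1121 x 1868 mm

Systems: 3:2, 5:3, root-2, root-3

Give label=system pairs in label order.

A=3:2, B=root-3, C=root-2, D=5:3

A = 825/548 ≈ 1.505 → 3:2 (1.500)
B = 793/455 ≈ 1.743 → root-3 (1.732)
C = 1877/1333 ≈ 1.408 → root-2 (1.414)
D = 1868/1121 ≈ 1.666 → 5:3 (1.667)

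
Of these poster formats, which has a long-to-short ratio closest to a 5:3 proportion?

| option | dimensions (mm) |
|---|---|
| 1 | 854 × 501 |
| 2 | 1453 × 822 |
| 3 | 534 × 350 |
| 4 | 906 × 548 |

Ratios (long/short): 1 ≈ 1.705; 2 ≈ 1.768; 3 ≈ 1.526; 4 ≈ 1.653.
5:3 ≈ 1.667; option 4 is nearest (Δ 0.014).

4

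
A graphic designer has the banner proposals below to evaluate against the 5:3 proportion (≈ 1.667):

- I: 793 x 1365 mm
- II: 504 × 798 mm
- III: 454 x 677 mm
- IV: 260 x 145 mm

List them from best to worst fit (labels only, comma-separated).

I, II, IV, III

Ratios: I = 1365 / 793 ≈ 1.721; II = 798 / 504 ≈ 1.583; III = 677 / 454 ≈ 1.491; IV = 260 / 145 ≈ 1.793.
|Δ from 1.667|: I 0.054; II 0.084; III 0.176; IV 0.126.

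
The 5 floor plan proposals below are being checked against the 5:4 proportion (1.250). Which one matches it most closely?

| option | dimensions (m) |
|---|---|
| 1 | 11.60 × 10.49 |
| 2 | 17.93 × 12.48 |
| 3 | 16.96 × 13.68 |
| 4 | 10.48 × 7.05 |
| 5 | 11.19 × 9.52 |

Ratios (long/short): 1 ≈ 1.106; 2 ≈ 1.437; 3 ≈ 1.240; 4 ≈ 1.487; 5 ≈ 1.175.
5:4 ≈ 1.250; option 3 is nearest (Δ 0.010).

3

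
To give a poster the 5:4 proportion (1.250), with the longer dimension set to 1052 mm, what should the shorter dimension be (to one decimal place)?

5:4 = 1.25000.
Shorter side = 1052 ÷ 1.25000 ≈ 841.600 → 841.6 mm.

841.6 mm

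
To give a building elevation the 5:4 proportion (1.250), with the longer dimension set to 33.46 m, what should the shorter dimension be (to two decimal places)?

26.77 m

5:4 = 1.25000.
Shorter side = 33.46 ÷ 1.25000 ≈ 26.7680 → 26.77 m.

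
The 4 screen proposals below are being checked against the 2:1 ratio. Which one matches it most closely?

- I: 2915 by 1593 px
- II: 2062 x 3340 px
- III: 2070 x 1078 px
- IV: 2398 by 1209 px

Ratios (long/short): I ≈ 1.830; II ≈ 1.620; III ≈ 1.920; IV ≈ 1.983.
2:1 ≈ 2.000; option IV is nearest (Δ 0.017).

IV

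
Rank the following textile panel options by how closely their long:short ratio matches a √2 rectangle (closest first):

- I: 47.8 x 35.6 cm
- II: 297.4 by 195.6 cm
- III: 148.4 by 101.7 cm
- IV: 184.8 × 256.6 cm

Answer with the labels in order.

IV, III, I, II

I: 47.8/35.6 ≈ 1.343 → |1.343 − 1.414| = 0.071
II: 297.4/195.6 ≈ 1.520 → |1.520 − 1.414| = 0.106
III: 148.4/101.7 ≈ 1.459 → |1.459 − 1.414| = 0.045
IV: 256.6/184.8 ≈ 1.389 → |1.389 − 1.414| = 0.025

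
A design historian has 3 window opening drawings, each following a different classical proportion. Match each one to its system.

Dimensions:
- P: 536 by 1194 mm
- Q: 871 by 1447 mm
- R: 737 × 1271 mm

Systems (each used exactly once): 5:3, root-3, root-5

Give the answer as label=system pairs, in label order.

P=root-5, Q=5:3, R=root-3

Ratios: P ≈ 2.228; Q ≈ 1.661; R ≈ 1.725.
Targets: 5:3 ≈ 1.667; root-3 ≈ 1.732; root-5 ≈ 2.236.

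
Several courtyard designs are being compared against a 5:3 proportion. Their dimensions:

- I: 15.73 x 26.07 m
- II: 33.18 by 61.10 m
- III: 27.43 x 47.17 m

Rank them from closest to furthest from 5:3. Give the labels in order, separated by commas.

I: 26.07/15.73 ≈ 1.657 → |1.657 − 1.667| = 0.010
II: 61.10/33.18 ≈ 1.841 → |1.841 − 1.667| = 0.174
III: 47.17/27.43 ≈ 1.720 → |1.720 − 1.667| = 0.053

I, III, II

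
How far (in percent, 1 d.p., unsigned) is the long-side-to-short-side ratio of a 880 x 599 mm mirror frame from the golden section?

Ratio = 880 / 599 ≈ 1.4691.
Ideal golden ratio ≈ 1.6180. |1.4691 − 1.6180| / 1.6180 ≈ 9.20% → 9.2%.

9.2%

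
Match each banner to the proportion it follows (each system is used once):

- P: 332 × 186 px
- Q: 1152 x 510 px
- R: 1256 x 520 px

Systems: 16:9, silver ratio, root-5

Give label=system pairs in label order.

Ratios: P ≈ 1.785; Q ≈ 2.259; R ≈ 2.415.
Targets: 16:9 ≈ 1.778; silver ratio ≈ 2.414; root-5 ≈ 2.236.

P=16:9, Q=root-5, R=silver ratio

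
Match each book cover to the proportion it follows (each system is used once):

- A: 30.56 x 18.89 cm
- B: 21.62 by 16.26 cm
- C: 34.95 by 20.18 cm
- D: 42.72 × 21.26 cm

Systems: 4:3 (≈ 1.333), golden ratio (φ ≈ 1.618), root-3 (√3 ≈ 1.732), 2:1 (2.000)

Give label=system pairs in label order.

A=golden ratio, B=4:3, C=root-3, D=2:1

Ratios: A ≈ 1.618; B ≈ 1.330; C ≈ 1.732; D ≈ 2.009.
Targets: 4:3 ≈ 1.333; golden ratio ≈ 1.618; root-3 ≈ 1.732; 2:1 ≈ 2.000.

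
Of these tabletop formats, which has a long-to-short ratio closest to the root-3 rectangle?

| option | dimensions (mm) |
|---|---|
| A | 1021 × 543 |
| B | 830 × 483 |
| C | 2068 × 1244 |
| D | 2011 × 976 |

Ratios (long/short): A ≈ 1.880; B ≈ 1.718; C ≈ 1.662; D ≈ 2.060.
root-3 ≈ 1.732; option B is nearest (Δ 0.014).

B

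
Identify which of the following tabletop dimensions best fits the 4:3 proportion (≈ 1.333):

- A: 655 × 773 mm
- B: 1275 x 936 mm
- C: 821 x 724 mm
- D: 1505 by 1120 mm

Target 4:3 ≈ 1.333.
A: 1.180 (Δ0.153)  B: 1.362 (Δ0.029)  C: 1.134 (Δ0.199)  D: 1.344 (Δ0.011)

D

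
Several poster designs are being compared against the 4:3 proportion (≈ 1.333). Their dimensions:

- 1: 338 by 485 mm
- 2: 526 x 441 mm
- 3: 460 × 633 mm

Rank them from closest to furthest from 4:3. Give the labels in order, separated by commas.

3, 1, 2

1: 485/338 ≈ 1.435 → |1.435 − 1.333| = 0.102
2: 526/441 ≈ 1.193 → |1.193 − 1.333| = 0.140
3: 633/460 ≈ 1.376 → |1.376 − 1.333| = 0.043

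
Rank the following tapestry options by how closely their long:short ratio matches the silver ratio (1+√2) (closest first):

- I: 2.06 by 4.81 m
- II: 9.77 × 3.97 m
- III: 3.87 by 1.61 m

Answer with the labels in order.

I: 4.81/2.06 ≈ 2.335 → |2.335 − 2.414| = 0.079
II: 9.77/3.97 ≈ 2.461 → |2.461 − 2.414| = 0.047
III: 3.87/1.61 ≈ 2.404 → |2.404 − 2.414| = 0.010

III, II, I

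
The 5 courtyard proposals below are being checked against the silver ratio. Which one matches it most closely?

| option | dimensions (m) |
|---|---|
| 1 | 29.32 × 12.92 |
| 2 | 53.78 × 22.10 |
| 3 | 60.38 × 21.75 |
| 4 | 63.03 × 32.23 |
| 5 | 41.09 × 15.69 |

Ratios (long/short): 1 ≈ 2.269; 2 ≈ 2.433; 3 ≈ 2.776; 4 ≈ 1.956; 5 ≈ 2.619.
silver ratio ≈ 2.414; option 2 is nearest (Δ 0.019).

2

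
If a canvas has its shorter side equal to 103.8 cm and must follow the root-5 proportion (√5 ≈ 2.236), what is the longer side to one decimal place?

root-5 ≈ 2.23607.
Longer side = 103.8 × 2.23607 ≈ 232.104 → 232.1 cm.

232.1 cm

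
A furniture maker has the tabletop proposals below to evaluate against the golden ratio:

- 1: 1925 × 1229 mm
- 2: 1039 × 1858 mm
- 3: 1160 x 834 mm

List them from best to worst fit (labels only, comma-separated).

1, 2, 3

1: 1925/1229 ≈ 1.566 → |1.566 − 1.618| = 0.052
2: 1858/1039 ≈ 1.788 → |1.788 − 1.618| = 0.170
3: 1160/834 ≈ 1.391 → |1.391 − 1.618| = 0.227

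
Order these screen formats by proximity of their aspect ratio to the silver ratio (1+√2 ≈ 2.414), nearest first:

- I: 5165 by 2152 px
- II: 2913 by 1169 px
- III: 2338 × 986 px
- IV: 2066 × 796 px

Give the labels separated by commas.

Ratios: I = 5165 / 2152 ≈ 2.400; II = 2913 / 1169 ≈ 2.492; III = 2338 / 986 ≈ 2.371; IV = 2066 / 796 ≈ 2.595.
|Δ from 2.414|: I 0.014; II 0.078; III 0.043; IV 0.181.

I, III, II, IV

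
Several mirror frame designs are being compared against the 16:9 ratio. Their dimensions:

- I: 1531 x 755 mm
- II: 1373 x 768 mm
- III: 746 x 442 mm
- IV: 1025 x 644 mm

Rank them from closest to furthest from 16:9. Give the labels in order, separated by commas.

II, III, IV, I

I: 1531/755 ≈ 2.028 → |2.028 − 1.778| = 0.250
II: 1373/768 ≈ 1.788 → |1.788 − 1.778| = 0.010
III: 746/442 ≈ 1.688 → |1.688 − 1.778| = 0.090
IV: 1025/644 ≈ 1.592 → |1.592 − 1.778| = 0.186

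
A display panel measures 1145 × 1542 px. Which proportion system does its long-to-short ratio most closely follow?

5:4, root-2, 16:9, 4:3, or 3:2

4:3

1542/1145 ≈ 1.347. Nearest candidates are 4:3 (1.333, off by 0.014) and root-2 (1.414, off by 0.067).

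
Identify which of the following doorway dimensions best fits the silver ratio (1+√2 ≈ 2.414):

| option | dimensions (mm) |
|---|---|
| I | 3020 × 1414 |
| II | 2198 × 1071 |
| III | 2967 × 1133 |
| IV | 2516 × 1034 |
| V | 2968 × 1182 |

Ratios (long/short): I ≈ 2.136; II ≈ 2.052; III ≈ 2.619; IV ≈ 2.433; V ≈ 2.511.
silver ratio ≈ 2.414; option IV is nearest (Δ 0.019).

IV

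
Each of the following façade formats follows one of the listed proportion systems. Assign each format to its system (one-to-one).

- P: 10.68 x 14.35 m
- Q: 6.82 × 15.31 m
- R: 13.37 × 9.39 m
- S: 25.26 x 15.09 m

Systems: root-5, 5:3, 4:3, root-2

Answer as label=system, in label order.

P = 14.35/10.68 ≈ 1.344 → 4:3 (1.333)
Q = 15.31/6.82 ≈ 2.245 → root-5 (2.236)
R = 13.37/9.39 ≈ 1.424 → root-2 (1.414)
S = 25.26/15.09 ≈ 1.674 → 5:3 (1.667)

P=4:3, Q=root-5, R=root-2, S=5:3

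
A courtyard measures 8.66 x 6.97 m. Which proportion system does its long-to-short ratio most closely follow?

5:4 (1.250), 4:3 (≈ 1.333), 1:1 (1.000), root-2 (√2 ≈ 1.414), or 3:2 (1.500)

5:4

8.66/6.97 ≈ 1.242. Nearest candidates are 5:4 (1.250, off by 0.008) and 4:3 (1.333, off by 0.091).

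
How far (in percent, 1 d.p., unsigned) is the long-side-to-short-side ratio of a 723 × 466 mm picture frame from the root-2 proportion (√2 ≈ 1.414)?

9.7%

Ratio = 723 / 466 ≈ 1.5515.
Ideal root-2 ≈ 1.4142. |1.5515 − 1.4142| / 1.4142 ≈ 9.71% → 9.7%.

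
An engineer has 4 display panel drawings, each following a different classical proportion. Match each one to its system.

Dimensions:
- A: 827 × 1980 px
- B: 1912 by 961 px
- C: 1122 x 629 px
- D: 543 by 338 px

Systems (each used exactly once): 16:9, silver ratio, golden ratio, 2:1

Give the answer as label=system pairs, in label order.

A=silver ratio, B=2:1, C=16:9, D=golden ratio

Ratios: A ≈ 2.394; B ≈ 1.990; C ≈ 1.784; D ≈ 1.607.
Targets: 16:9 ≈ 1.778; silver ratio ≈ 2.414; golden ratio ≈ 1.618; 2:1 ≈ 2.000.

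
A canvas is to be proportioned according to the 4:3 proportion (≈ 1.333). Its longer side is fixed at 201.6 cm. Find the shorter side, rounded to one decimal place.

4:3 ≈ 1.33333.
Shorter side = 201.6 ÷ 1.33333 ≈ 151.200 → 151.2 cm.

151.2 cm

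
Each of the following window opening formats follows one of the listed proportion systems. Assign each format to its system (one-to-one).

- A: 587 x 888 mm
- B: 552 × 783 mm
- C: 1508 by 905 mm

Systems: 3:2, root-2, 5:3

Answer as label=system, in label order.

A=3:2, B=root-2, C=5:3

Ratios: A ≈ 1.513; B ≈ 1.418; C ≈ 1.666.
Targets: 3:2 ≈ 1.500; root-2 ≈ 1.414; 5:3 ≈ 1.667.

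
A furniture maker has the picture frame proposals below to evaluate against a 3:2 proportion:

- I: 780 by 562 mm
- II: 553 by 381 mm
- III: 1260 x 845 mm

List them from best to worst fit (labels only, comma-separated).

Ratios: I = 780 / 562 ≈ 1.388; II = 553 / 381 ≈ 1.451; III = 1260 / 845 ≈ 1.491.
|Δ from 1.500|: I 0.112; II 0.049; III 0.009.

III, II, I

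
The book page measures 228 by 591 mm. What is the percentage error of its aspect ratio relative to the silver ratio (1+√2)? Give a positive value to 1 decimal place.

7.4%

Ratio = 591 / 228 ≈ 2.5921.
Ideal silver ratio ≈ 2.4142. |2.5921 − 2.4142| / 2.4142 ≈ 7.37% → 7.4%.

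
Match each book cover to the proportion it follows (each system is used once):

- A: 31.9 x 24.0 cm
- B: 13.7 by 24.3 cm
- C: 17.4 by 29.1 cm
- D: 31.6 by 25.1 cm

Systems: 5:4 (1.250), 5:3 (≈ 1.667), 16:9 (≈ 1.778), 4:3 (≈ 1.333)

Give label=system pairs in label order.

Ratios: A ≈ 1.329; B ≈ 1.774; C ≈ 1.672; D ≈ 1.259.
Targets: 5:4 ≈ 1.250; 5:3 ≈ 1.667; 16:9 ≈ 1.778; 4:3 ≈ 1.333.

A=4:3, B=16:9, C=5:3, D=5:4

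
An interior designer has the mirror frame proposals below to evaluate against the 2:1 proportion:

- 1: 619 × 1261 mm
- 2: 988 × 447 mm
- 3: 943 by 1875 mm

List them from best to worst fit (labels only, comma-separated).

3, 1, 2

1: 1261/619 ≈ 2.037 → |2.037 − 2.000| = 0.037
2: 988/447 ≈ 2.210 → |2.210 − 2.000| = 0.210
3: 1875/943 ≈ 1.988 → |1.988 − 2.000| = 0.012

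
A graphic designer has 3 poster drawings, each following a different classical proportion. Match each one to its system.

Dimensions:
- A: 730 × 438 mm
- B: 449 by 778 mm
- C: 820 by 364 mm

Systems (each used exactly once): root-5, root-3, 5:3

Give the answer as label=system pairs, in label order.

A=5:3, B=root-3, C=root-5

A = 730/438 ≈ 1.667 → 5:3 (1.667)
B = 778/449 ≈ 1.733 → root-3 (1.732)
C = 820/364 ≈ 2.253 → root-5 (2.236)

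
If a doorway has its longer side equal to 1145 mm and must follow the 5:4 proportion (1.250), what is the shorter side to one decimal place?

916.0 mm

5:4 = 1.25000.
Shorter side = 1145 ÷ 1.25000 ≈ 916.000 → 916.0 mm.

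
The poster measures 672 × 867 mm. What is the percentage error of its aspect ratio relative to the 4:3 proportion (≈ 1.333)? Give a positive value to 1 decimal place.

3.2%

Ratio = 867 / 672 ≈ 1.2902.
Ideal 4:3 ≈ 1.3333. |1.2902 − 1.3333| / 1.3333 ≈ 3.23% → 3.2%.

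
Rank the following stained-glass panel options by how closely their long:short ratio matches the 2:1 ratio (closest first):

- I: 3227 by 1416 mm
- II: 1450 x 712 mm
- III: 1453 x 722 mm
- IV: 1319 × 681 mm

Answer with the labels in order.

I: 3227/1416 ≈ 2.279 → |2.279 − 2.000| = 0.279
II: 1450/712 ≈ 2.037 → |2.037 − 2.000| = 0.037
III: 1453/722 ≈ 2.012 → |2.012 − 2.000| = 0.012
IV: 1319/681 ≈ 1.937 → |1.937 − 2.000| = 0.063

III, II, IV, I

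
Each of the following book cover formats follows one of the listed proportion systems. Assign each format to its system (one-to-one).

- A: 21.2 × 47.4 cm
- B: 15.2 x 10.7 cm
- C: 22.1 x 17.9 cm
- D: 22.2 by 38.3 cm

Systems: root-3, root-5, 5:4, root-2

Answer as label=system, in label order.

A=root-5, B=root-2, C=5:4, D=root-3

A = 47.4/21.2 ≈ 2.236 → root-5 (2.236)
B = 15.2/10.7 ≈ 1.421 → root-2 (1.414)
C = 22.1/17.9 ≈ 1.235 → 5:4 (1.250)
D = 38.3/22.2 ≈ 1.725 → root-3 (1.732)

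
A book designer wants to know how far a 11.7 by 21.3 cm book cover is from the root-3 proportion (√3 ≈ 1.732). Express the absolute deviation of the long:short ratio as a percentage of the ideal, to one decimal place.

5.1%

Ratio = 21.3 / 11.7 ≈ 1.8205.
Ideal root-3 ≈ 1.7321. |1.8205 − 1.7321| / 1.7321 ≈ 5.10% → 5.1%.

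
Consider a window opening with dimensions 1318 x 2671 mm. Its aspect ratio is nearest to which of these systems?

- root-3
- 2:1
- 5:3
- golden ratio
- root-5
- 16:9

2:1

Ratio = 2671 / 1318 ≈ 2.027.
Distances: root-3 1.732 (Δ 0.295); 2:1 2.000 (Δ 0.027); 5:3 1.667 (Δ 0.360); golden ratio 1.618 (Δ 0.409); root-5 2.236 (Δ 0.209); 16:9 1.778 (Δ 0.249).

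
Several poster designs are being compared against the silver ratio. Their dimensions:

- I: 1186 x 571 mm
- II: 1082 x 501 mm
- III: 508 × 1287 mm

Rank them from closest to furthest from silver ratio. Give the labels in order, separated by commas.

Ratios: I = 1186 / 571 ≈ 2.077; II = 1082 / 501 ≈ 2.160; III = 1287 / 508 ≈ 2.533.
|Δ from 2.414|: I 0.337; II 0.254; III 0.119.

III, II, I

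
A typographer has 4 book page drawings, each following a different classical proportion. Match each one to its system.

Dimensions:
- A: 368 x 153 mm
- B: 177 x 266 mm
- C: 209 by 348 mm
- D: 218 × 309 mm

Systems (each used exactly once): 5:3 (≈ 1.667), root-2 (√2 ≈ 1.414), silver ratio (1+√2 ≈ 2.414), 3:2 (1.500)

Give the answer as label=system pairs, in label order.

A=silver ratio, B=3:2, C=5:3, D=root-2

A = 368/153 ≈ 2.405 → silver ratio (2.414)
B = 266/177 ≈ 1.503 → 3:2 (1.500)
C = 348/209 ≈ 1.665 → 5:3 (1.667)
D = 309/218 ≈ 1.417 → root-2 (1.414)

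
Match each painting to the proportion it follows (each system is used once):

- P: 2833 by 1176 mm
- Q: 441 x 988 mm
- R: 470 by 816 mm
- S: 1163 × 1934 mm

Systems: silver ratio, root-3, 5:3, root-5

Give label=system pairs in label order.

Ratios: P ≈ 2.409; Q ≈ 2.240; R ≈ 1.736; S ≈ 1.663.
Targets: silver ratio ≈ 2.414; root-3 ≈ 1.732; 5:3 ≈ 1.667; root-5 ≈ 2.236.

P=silver ratio, Q=root-5, R=root-3, S=5:3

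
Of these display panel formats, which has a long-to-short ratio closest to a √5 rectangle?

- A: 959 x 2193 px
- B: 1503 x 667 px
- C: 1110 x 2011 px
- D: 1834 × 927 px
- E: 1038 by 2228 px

B

Ratios (long/short): A ≈ 2.287; B ≈ 2.253; C ≈ 1.812; D ≈ 1.978; E ≈ 2.146.
root-5 ≈ 2.236; option B is nearest (Δ 0.017).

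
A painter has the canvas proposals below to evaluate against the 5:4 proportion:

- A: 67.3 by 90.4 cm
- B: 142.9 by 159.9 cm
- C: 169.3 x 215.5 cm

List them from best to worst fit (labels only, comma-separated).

C, A, B

Ratios: A = 90.4 / 67.3 ≈ 1.343; B = 159.9 / 142.9 ≈ 1.119; C = 215.5 / 169.3 ≈ 1.273.
|Δ from 1.250|: A 0.093; B 0.131; C 0.023.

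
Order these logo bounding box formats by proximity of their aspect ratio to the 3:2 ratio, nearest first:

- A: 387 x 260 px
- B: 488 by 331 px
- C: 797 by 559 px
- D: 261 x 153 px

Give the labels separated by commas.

A, B, C, D

A: 387/260 ≈ 1.488 → |1.488 − 1.500| = 0.012
B: 488/331 ≈ 1.474 → |1.474 − 1.500| = 0.026
C: 797/559 ≈ 1.426 → |1.426 − 1.500| = 0.074
D: 261/153 ≈ 1.706 → |1.706 − 1.500| = 0.206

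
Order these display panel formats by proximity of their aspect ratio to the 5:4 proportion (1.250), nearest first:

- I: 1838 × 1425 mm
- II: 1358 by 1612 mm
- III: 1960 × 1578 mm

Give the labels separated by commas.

I: 1838/1425 ≈ 1.290 → |1.290 − 1.250| = 0.040
II: 1612/1358 ≈ 1.187 → |1.187 − 1.250| = 0.063
III: 1960/1578 ≈ 1.242 → |1.242 − 1.250| = 0.008

III, I, II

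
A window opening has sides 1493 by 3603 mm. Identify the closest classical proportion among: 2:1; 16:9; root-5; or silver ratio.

silver ratio

3603/1493 ≈ 2.413. Nearest candidates are silver ratio (2.414, off by 0.001) and root-5 (2.236, off by 0.177).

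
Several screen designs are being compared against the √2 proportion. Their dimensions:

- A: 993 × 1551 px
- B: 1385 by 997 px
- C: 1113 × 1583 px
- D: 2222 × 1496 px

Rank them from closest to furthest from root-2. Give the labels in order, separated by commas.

Ratios: A = 1551 / 993 ≈ 1.562; B = 1385 / 997 ≈ 1.389; C = 1583 / 1113 ≈ 1.422; D = 2222 / 1496 ≈ 1.485.
|Δ from 1.414|: A 0.148; B 0.025; C 0.008; D 0.071.

C, B, D, A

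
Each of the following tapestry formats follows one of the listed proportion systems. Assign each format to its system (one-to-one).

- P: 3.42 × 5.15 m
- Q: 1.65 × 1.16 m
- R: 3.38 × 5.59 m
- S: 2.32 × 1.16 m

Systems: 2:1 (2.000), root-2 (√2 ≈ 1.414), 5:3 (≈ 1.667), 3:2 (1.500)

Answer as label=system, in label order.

P = 5.15/3.42 ≈ 1.506 → 3:2 (1.500)
Q = 1.65/1.16 ≈ 1.422 → root-2 (1.414)
R = 5.59/3.38 ≈ 1.654 → 5:3 (1.667)
S = 2.32/1.16 ≈ 2.000 → 2:1 (2.000)

P=3:2, Q=root-2, R=5:3, S=2:1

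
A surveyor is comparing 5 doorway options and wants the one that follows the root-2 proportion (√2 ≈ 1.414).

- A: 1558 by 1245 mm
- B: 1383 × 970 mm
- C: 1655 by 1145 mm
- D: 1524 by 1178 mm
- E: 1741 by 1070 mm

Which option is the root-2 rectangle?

Ratios (long/short): A ≈ 1.251; B ≈ 1.426; C ≈ 1.445; D ≈ 1.294; E ≈ 1.627.
root-2 ≈ 1.414; option B is nearest (Δ 0.012).

B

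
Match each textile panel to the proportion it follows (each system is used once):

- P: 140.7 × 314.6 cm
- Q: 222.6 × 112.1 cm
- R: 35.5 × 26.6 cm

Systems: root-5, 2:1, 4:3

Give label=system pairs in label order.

P=root-5, Q=2:1, R=4:3

Ratios: P ≈ 2.236; Q ≈ 1.986; R ≈ 1.335.
Targets: root-5 ≈ 2.236; 2:1 ≈ 2.000; 4:3 ≈ 1.333.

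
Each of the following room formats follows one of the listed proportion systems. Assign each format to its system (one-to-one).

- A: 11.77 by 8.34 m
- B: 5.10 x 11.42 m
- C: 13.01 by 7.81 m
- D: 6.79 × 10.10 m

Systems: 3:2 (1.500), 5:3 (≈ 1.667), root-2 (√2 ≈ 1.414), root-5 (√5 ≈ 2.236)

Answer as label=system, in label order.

Ratios: A ≈ 1.411; B ≈ 2.239; C ≈ 1.666; D ≈ 1.487.
Targets: 3:2 ≈ 1.500; 5:3 ≈ 1.667; root-2 ≈ 1.414; root-5 ≈ 2.236.

A=root-2, B=root-5, C=5:3, D=3:2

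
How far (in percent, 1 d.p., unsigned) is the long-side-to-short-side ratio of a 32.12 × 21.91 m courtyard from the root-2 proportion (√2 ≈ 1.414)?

Ratio = 32.12 / 21.91 ≈ 1.4660.
Ideal root-2 ≈ 1.4142. |1.4660 − 1.4142| / 1.4142 ≈ 3.66% → 3.7%.

3.7%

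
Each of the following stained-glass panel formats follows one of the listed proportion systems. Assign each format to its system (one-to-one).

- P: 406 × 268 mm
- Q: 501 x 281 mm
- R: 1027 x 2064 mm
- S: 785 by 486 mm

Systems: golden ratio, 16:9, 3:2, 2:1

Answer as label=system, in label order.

Ratios: P ≈ 1.515; Q ≈ 1.783; R ≈ 2.010; S ≈ 1.615.
Targets: golden ratio ≈ 1.618; 16:9 ≈ 1.778; 3:2 ≈ 1.500; 2:1 ≈ 2.000.

P=3:2, Q=16:9, R=2:1, S=golden ratio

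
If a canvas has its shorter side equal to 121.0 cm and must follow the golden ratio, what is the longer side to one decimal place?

golden ratio ≈ 1.61803.
Longer side = 121.0 × 1.61803 ≈ 195.782 → 195.8 cm.

195.8 cm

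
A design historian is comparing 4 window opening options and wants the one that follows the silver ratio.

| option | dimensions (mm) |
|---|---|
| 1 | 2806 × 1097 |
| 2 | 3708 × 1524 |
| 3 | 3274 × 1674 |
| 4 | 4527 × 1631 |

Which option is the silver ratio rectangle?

Target silver ratio ≈ 2.414.
1: 2.558 (Δ0.144)  2: 2.433 (Δ0.019)  3: 1.956 (Δ0.458)  4: 2.776 (Δ0.362)

2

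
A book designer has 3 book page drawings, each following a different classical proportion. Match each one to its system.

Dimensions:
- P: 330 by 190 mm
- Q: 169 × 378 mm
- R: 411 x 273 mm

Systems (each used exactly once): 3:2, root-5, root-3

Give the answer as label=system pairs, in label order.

P=root-3, Q=root-5, R=3:2

P = 330/190 ≈ 1.737 → root-3 (1.732)
Q = 378/169 ≈ 2.237 → root-5 (2.236)
R = 411/273 ≈ 1.505 → 3:2 (1.500)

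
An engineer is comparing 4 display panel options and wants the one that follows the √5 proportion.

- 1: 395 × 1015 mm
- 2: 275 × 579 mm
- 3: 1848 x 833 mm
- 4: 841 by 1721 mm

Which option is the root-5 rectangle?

3

Target root-5 ≈ 2.236.
1: 2.570 (Δ0.334)  2: 2.105 (Δ0.131)  3: 2.218 (Δ0.018)  4: 2.046 (Δ0.190)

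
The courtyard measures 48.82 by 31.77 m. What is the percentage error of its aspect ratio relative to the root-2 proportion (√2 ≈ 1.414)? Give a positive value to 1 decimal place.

Ratio = 48.82 / 31.77 ≈ 1.5367.
Ideal root-2 ≈ 1.4142. |1.5367 − 1.4142| / 1.4142 ≈ 8.66% → 8.7%.

8.7%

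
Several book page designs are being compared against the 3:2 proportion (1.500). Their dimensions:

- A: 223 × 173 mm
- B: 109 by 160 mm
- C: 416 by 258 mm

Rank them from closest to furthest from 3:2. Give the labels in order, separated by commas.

Ratios: A = 223 / 173 ≈ 1.289; B = 160 / 109 ≈ 1.468; C = 416 / 258 ≈ 1.612.
|Δ from 1.500|: A 0.211; B 0.032; C 0.112.

B, C, A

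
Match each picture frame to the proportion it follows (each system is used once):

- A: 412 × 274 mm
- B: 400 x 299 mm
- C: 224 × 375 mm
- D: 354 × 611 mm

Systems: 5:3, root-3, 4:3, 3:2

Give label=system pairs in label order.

A=3:2, B=4:3, C=5:3, D=root-3

Ratios: A ≈ 1.504; B ≈ 1.338; C ≈ 1.674; D ≈ 1.726.
Targets: 5:3 ≈ 1.667; root-3 ≈ 1.732; 4:3 ≈ 1.333; 3:2 ≈ 1.500.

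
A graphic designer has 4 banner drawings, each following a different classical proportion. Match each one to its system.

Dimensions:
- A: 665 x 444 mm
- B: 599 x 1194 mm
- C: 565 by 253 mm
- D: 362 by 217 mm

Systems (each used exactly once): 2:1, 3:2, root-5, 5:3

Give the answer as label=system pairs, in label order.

A=3:2, B=2:1, C=root-5, D=5:3

Ratios: A ≈ 1.498; B ≈ 1.993; C ≈ 2.233; D ≈ 1.668.
Targets: 2:1 ≈ 2.000; 3:2 ≈ 1.500; root-5 ≈ 2.236; 5:3 ≈ 1.667.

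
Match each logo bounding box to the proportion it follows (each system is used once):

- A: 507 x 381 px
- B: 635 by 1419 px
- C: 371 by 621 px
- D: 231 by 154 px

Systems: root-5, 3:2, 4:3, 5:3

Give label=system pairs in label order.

A=4:3, B=root-5, C=5:3, D=3:2

Ratios: A ≈ 1.331; B ≈ 2.235; C ≈ 1.674; D ≈ 1.500.
Targets: root-5 ≈ 2.236; 3:2 ≈ 1.500; 4:3 ≈ 1.333; 5:3 ≈ 1.667.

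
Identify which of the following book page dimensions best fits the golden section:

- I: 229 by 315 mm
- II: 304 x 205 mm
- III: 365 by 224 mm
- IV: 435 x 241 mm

Ratios (long/short): I ≈ 1.376; II ≈ 1.483; III ≈ 1.629; IV ≈ 1.805.
golden ratio ≈ 1.618; option III is nearest (Δ 0.011).

III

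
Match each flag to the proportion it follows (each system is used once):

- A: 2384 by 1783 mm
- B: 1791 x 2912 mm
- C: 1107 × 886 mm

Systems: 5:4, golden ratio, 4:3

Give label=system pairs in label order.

A = 2384/1783 ≈ 1.337 → 4:3 (1.333)
B = 2912/1791 ≈ 1.626 → golden ratio (1.618)
C = 1107/886 ≈ 1.249 → 5:4 (1.250)

A=4:3, B=golden ratio, C=5:4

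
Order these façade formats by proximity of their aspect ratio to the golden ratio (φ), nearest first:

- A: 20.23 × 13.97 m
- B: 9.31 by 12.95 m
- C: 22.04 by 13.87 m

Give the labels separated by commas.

A: 20.23/13.97 ≈ 1.448 → |1.448 − 1.618| = 0.170
B: 12.95/9.31 ≈ 1.391 → |1.391 − 1.618| = 0.227
C: 22.04/13.87 ≈ 1.589 → |1.589 − 1.618| = 0.029

C, A, B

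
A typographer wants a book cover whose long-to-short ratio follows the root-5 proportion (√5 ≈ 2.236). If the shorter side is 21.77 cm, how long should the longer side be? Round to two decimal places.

root-5 ≈ 2.23607.
Longer side = 21.77 × 2.23607 ≈ 48.6792 → 48.68 cm.

48.68 cm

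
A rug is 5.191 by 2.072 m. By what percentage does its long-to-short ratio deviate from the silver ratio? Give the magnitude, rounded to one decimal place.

Ratio = 5.191 / 2.072 ≈ 2.5053.
Ideal silver ratio ≈ 2.4142. |2.5053 − 2.4142| / 2.4142 ≈ 3.77% → 3.8%.

3.8%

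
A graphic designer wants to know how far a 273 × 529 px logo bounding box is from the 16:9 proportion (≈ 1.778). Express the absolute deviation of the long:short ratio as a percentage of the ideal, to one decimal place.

Ratio = 529 / 273 ≈ 1.9377.
Ideal 16:9 ≈ 1.7778. |1.9377 − 1.7778| / 1.7778 ≈ 8.99% → 9.0%.

9.0%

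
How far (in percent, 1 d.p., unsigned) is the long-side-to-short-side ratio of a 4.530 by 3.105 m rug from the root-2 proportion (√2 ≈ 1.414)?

3.2%

Ratio = 4.530 / 3.105 ≈ 1.4589.
Ideal root-2 ≈ 1.4142. |1.4589 − 1.4142| / 1.4142 ≈ 3.16% → 3.2%.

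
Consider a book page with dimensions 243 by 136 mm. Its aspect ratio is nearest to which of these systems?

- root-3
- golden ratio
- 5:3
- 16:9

243/136 ≈ 1.787. Nearest candidates are 16:9 (1.778, off by 0.009) and root-3 (1.732, off by 0.055).

16:9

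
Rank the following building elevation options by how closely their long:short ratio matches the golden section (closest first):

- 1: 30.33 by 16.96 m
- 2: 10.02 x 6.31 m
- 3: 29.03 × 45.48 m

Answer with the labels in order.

1: 30.33/16.96 ≈ 1.788 → |1.788 − 1.618| = 0.170
2: 10.02/6.31 ≈ 1.588 → |1.588 − 1.618| = 0.030
3: 45.48/29.03 ≈ 1.567 → |1.567 − 1.618| = 0.051

2, 3, 1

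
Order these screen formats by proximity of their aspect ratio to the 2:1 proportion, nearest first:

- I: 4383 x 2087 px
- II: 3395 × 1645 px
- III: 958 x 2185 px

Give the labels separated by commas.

Ratios: I = 4383 / 2087 ≈ 2.100; II = 3395 / 1645 ≈ 2.064; III = 2185 / 958 ≈ 2.281.
|Δ from 2.000|: I 0.100; II 0.064; III 0.281.

II, I, III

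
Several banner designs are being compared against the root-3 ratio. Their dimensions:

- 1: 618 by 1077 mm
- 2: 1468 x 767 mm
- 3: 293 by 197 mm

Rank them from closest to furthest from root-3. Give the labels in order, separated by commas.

Ratios: 1 = 1077 / 618 ≈ 1.743; 2 = 1468 / 767 ≈ 1.914; 3 = 293 / 197 ≈ 1.487.
|Δ from 1.732|: 1 0.011; 2 0.182; 3 0.245.

1, 2, 3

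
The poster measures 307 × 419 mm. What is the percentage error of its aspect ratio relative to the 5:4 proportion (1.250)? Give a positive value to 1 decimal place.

9.2%

Ratio = 419 / 307 ≈ 1.3648.
Ideal 5:4 = 1.2500. |1.3648 − 1.2500| / 1.2500 ≈ 9.18% → 9.2%.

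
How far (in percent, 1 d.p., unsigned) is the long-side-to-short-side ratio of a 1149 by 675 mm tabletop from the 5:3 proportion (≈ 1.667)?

Ratio = 1149 / 675 ≈ 1.7022.
Ideal 5:3 ≈ 1.6667. |1.7022 − 1.6667| / 1.6667 ≈ 2.13% → 2.1%.

2.1%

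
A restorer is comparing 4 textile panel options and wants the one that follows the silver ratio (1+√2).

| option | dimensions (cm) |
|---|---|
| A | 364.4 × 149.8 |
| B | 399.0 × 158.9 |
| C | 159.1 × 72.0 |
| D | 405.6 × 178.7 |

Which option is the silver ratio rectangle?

A

Ratios (long/short): A ≈ 2.433; B ≈ 2.511; C ≈ 2.210; D ≈ 2.270.
silver ratio ≈ 2.414; option A is nearest (Δ 0.019).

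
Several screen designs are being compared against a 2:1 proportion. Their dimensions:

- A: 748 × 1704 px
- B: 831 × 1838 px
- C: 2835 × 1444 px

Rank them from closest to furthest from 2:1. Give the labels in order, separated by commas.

C, B, A

Ratios: A = 1704 / 748 ≈ 2.278; B = 1838 / 831 ≈ 2.212; C = 2835 / 1444 ≈ 1.963.
|Δ from 2.000|: A 0.278; B 0.212; C 0.037.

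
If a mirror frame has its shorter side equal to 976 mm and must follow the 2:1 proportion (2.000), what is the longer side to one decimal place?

2:1 = 2.00000.
Longer side = 976 × 2.00000 ≈ 1952.000 → 1952.0 mm.

1952.0 mm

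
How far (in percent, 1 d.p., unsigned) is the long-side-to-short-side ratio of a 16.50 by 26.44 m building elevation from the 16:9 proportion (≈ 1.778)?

Ratio = 26.44 / 16.50 ≈ 1.6024.
Ideal 16:9 ≈ 1.7778. |1.6024 − 1.7778| / 1.7778 ≈ 9.87% → 9.9%.

9.9%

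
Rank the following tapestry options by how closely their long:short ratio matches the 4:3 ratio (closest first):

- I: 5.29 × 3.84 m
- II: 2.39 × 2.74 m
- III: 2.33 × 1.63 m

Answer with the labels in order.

I: 5.29/3.84 ≈ 1.378 → |1.378 − 1.333| = 0.045
II: 2.74/2.39 ≈ 1.146 → |1.146 − 1.333| = 0.187
III: 2.33/1.63 ≈ 1.429 → |1.429 − 1.333| = 0.096

I, III, II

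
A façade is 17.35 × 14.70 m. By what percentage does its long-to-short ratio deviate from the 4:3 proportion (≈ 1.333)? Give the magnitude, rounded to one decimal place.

11.5%

Ratio = 17.35 / 14.70 ≈ 1.1803.
Ideal 4:3 ≈ 1.3333. |1.1803 − 1.3333| / 1.3333 ≈ 11.48% → 11.5%.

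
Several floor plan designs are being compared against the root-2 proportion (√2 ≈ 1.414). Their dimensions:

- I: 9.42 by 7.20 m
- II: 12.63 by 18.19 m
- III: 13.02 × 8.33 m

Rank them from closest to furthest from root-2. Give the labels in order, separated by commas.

II, I, III

I: 9.42/7.20 ≈ 1.308 → |1.308 − 1.414| = 0.106
II: 18.19/12.63 ≈ 1.440 → |1.440 − 1.414| = 0.026
III: 13.02/8.33 ≈ 1.563 → |1.563 − 1.414| = 0.149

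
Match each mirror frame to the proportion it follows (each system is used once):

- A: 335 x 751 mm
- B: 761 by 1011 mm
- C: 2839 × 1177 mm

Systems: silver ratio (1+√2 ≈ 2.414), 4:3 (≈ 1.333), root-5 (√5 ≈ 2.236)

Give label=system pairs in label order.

A=root-5, B=4:3, C=silver ratio

A = 751/335 ≈ 2.242 → root-5 (2.236)
B = 1011/761 ≈ 1.329 → 4:3 (1.333)
C = 2839/1177 ≈ 2.412 → silver ratio (2.414)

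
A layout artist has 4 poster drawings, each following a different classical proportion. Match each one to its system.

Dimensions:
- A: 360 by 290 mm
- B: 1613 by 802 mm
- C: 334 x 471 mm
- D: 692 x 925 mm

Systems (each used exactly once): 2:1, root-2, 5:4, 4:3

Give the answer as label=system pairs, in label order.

A=5:4, B=2:1, C=root-2, D=4:3

A = 360/290 ≈ 1.241 → 5:4 (1.250)
B = 1613/802 ≈ 2.011 → 2:1 (2.000)
C = 471/334 ≈ 1.410 → root-2 (1.414)
D = 925/692 ≈ 1.337 → 4:3 (1.333)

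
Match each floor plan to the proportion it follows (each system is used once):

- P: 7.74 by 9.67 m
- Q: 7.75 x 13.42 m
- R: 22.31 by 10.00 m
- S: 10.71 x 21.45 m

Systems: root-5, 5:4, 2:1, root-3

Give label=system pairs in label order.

Ratios: P ≈ 1.249; Q ≈ 1.732; R ≈ 2.231; S ≈ 2.003.
Targets: root-5 ≈ 2.236; 5:4 ≈ 1.250; 2:1 ≈ 2.000; root-3 ≈ 1.732.

P=5:4, Q=root-3, R=root-5, S=2:1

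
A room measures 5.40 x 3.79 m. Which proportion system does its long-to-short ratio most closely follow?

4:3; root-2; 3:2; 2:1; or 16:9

Ratio = 5.40 / 3.79 ≈ 1.425.
Distances: 4:3 1.333 (Δ 0.092); root-2 1.414 (Δ 0.011); 3:2 1.500 (Δ 0.075); 2:1 2.000 (Δ 0.575); 16:9 1.778 (Δ 0.353).

root-2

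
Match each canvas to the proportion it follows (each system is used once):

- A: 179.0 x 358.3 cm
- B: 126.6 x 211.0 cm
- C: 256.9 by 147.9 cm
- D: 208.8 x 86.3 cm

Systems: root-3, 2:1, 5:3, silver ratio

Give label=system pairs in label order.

A=2:1, B=5:3, C=root-3, D=silver ratio

Ratios: A ≈ 2.002; B ≈ 1.667; C ≈ 1.737; D ≈ 2.419.
Targets: root-3 ≈ 1.732; 2:1 ≈ 2.000; 5:3 ≈ 1.667; silver ratio ≈ 2.414.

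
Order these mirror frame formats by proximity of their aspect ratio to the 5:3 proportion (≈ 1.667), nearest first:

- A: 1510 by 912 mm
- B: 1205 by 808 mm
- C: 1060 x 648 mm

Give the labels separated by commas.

A, C, B

A: 1510/912 ≈ 1.656 → |1.656 − 1.667| = 0.011
B: 1205/808 ≈ 1.491 → |1.491 − 1.667| = 0.176
C: 1060/648 ≈ 1.636 → |1.636 − 1.667| = 0.031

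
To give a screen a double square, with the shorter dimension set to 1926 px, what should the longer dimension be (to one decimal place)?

2:1 = 2.00000.
Longer side = 1926 × 2.00000 ≈ 3852.000 → 3852.0 px.

3852.0 px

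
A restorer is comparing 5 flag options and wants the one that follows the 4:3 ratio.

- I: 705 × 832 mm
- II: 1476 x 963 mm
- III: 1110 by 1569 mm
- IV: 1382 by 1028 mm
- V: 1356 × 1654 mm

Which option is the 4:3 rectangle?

Ratios (long/short): I ≈ 1.180; II ≈ 1.533; III ≈ 1.414; IV ≈ 1.344; V ≈ 1.220.
4:3 ≈ 1.333; option IV is nearest (Δ 0.011).

IV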